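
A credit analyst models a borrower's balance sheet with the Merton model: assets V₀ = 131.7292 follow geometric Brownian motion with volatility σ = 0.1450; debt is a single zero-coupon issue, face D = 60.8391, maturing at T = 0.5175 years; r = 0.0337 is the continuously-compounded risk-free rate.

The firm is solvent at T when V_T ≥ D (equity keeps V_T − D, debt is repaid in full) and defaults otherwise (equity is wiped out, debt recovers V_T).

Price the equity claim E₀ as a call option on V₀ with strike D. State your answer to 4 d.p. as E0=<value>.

d₁ = [ln(V₀/D) + (r + σ²/2)T] / (σ√T)
   = [ln(131.7292/60.8391) + (0.0337 + 0.5·0.1450²)·0.5175] / (0.1450·√0.5175)
   = [0.772516 + 0.022880] / 0.104309 = 7.625354
d₂ = d₁ − σ√T = 7.625354 − 0.104309 = 7.521045
N(d₁) = 1.000000,  N(d₂) = 1.000000,  e^(−rT) = 0.982711
E₀ = V₀·N(d₁) − D·e^(−rT)·N(d₂)
   = 131.7292·1.000000 − 60.8391·0.982711·1.000000 = 71.941920

E0=71.9419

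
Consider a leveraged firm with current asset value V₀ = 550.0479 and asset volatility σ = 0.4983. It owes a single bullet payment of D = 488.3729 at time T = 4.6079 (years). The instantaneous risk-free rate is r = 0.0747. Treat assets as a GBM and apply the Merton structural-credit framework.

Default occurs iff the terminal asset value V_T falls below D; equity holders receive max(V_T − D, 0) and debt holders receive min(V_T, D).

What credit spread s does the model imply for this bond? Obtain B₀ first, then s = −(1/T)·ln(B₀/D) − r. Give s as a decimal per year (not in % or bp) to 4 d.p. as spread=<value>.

d₁ = [ln(V₀/D) + (r + σ²/2)T] / (σ√T)
   = [ln(550.0479/488.3729) + (0.0747 + 0.5·0.4983²)·4.6079] / (0.4983·√4.6079)
   = [0.118926 + 0.916288] / 1.069652 = 0.967804
d₂ = d₁ − σ√T = 0.967804 − 1.069652 = -0.101847
N(d₁) = 0.833429,  N(d₂) = 0.459439,  e^(−rT) = 0.708780
E₀ = V₀·N(d₁) − D·e^(−rT)·N(d₂)
   = 550.0479·0.833429 − 488.3729·0.708780·0.459439 = 299.391562
B₀ = V₀ − E₀ = 550.0479 − 299.391562 = 250.656338
spread = −(1/T)·ln(B₀/D) − r = −(1/4.6079)·ln(250.656338/488.3729) − 0.0747 = 0.07005063

spread=0.0701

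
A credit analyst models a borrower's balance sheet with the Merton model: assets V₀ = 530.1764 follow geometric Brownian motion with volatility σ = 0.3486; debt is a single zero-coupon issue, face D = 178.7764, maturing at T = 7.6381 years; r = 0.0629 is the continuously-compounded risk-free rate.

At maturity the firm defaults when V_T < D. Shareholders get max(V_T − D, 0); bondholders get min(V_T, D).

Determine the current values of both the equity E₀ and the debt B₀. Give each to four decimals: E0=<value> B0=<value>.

d₁ = [ln(V₀/D) + (r + σ²/2)T] / (σ√T)
   = [ln(530.1764/178.7764) + (0.0629 + 0.5·0.3486²)·7.6381] / (0.3486·√7.6381)
   = [1.087074 + 0.944535] / 0.963430 = 2.108725
d₂ = d₁ − σ√T = 2.108725 − 0.963430 = 1.145296
N(d₁) = 0.982516,  N(d₂) = 0.873957,  e^(−rT) = 0.618513
E₀ = V₀·N(d₁) − D·e^(−rT)·N(d₂)
   = 530.1764·0.982516 − 178.7764·0.618513·0.873957 = 424.268446
B₀ = V₀ − E₀ = 530.1764 − 424.268446 = 105.907954

E0=424.2684 B0=105.9080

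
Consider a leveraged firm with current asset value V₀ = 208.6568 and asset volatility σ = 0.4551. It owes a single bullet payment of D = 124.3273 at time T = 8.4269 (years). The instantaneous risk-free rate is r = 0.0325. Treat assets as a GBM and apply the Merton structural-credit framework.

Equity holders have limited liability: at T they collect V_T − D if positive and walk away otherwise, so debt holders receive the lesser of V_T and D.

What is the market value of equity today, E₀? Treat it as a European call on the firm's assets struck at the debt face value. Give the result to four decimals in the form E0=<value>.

E0=142.0237

d₁ = [ln(V₀/D) + (r + σ²/2)T] / (σ√T)
   = [ln(208.6568/124.3273) + (0.0325 + 0.5·0.4551²)·8.4269] / (0.4551·√8.4269)
   = [0.517773 + 1.146547] / 1.321115 = 1.259784
d₂ = d₁ − σ√T = 1.259784 − 1.321115 = -0.061331
N(d₁) = 0.896126,  N(d₂) = 0.475548,  e^(−rT) = 0.760428
E₀ = V₀·N(d₁) − D·e^(−rT)·N(d₂)
   = 208.6568·0.896126 − 124.3273·0.760428·0.475548 = 142.023669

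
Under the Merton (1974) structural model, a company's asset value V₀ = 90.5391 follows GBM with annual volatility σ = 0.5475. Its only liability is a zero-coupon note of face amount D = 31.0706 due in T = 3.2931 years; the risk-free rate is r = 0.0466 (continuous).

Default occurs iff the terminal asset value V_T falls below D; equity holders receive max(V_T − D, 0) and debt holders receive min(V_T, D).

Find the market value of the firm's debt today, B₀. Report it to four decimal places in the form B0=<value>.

B0=24.2873

d₁ = [ln(V₀/D) + (r + σ²/2)T] / (σ√T)
   = [ln(90.5391/31.0706) + (0.0466 + 0.5·0.5475²)·3.2931] / (0.5475·√3.2931)
   = [1.069520 + 0.647022] / 0.993543 = 1.727698
d₂ = d₁ − σ√T = 1.727698 − 0.993543 = 0.734155
N(d₁) = 0.957979,  N(d₂) = 0.768573,  e^(−rT) = 0.857736
E₀ = V₀·N(d₁) − D·e^(−rT)·N(d₂)
   = 90.5391·0.957979 − 31.0706·0.857736·0.768573 = 66.251775
B₀ = V₀ − E₀ = 90.5391 − 66.251775 = 24.287325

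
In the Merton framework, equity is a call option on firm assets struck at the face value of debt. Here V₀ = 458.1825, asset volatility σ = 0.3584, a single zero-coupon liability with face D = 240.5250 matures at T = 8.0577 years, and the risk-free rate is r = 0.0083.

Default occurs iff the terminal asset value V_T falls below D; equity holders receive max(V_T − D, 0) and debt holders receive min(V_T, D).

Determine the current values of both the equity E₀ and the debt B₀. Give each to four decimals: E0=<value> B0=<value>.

d₁ = [ln(V₀/D) + (r + σ²/2)T] / (σ√T)
   = [ln(458.1825/240.5250) + (0.0083 + 0.5·0.3584²)·8.0577] / (0.3584·√8.0577)
   = [0.644444 + 0.584387] / 1.017357 = 1.207865
d₂ = d₁ − σ√T = 1.207865 − 1.017357 = 0.190508
N(d₁) = 0.886450,  N(d₂) = 0.575544,  e^(−rT) = 0.935308
E₀ = V₀·N(d₁) − D·e^(−rT)·N(d₂)
   = 458.1825·0.886450 − 240.5250·0.935308·0.575544 = 276.678699
B₀ = V₀ − E₀ = 458.1825 − 276.678699 = 181.503801

E0=276.6787 B0=181.5038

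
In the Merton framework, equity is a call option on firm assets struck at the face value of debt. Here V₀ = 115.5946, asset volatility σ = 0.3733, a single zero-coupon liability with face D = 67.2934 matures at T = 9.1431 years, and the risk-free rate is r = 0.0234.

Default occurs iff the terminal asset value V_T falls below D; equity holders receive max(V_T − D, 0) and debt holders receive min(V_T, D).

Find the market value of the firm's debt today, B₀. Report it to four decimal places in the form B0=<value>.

d₁ = [ln(V₀/D) + (r + σ²/2)T] / (σ√T)
   = [ln(115.5946/67.2934) + (0.0234 + 0.5·0.3733²)·9.1431] / (0.3733·√9.1431)
   = [0.541027 + 0.851007] / 1.128768 = 1.233233
d₂ = d₁ − σ√T = 1.233233 − 1.128768 = 0.104465
N(d₁) = 0.891256,  N(d₂) = 0.541600,  e^(−rT) = 0.807390
E₀ = V₀·N(d₁) − D·e^(−rT)·N(d₂)
   = 115.5946·0.891256 − 67.2934·0.807390·0.541600 = 73.598125
B₀ = V₀ − E₀ = 115.5946 − 73.598125 = 41.996475

B0=41.9965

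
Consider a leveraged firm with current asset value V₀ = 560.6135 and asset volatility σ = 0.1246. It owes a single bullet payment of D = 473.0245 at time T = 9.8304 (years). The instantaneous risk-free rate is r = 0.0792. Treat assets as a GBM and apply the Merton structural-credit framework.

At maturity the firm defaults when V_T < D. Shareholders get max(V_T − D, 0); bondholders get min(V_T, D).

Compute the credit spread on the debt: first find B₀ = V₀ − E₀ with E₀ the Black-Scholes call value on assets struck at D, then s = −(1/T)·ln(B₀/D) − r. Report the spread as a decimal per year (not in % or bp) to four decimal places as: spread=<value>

spread=0.0002

d₁ = [ln(V₀/D) + (r + σ²/2)T] / (σ√T)
   = [ln(560.6135/473.0245) + (0.0792 + 0.5·0.1246²)·9.8304] / (0.1246·√9.8304)
   = [0.169885 + 0.854877] / 0.390664 = 2.623126
d₂ = d₁ − σ√T = 2.623126 − 0.390664 = 2.232462
N(d₁) = 0.995644,  N(d₂) = 0.987208,  e^(−rT) = 0.459063
E₀ = V₀·N(d₁) − D·e^(−rT)·N(d₂)
   = 560.6135·0.995644 − 473.0245·0.459063·0.987208 = 343.801001
B₀ = V₀ − E₀ = 560.6135 − 343.801001 = 216.812499
spread = −(1/T)·ln(B₀/D) − r = −(1/9.8304)·ln(216.812499/473.0245) − 0.0792 = 0.00015733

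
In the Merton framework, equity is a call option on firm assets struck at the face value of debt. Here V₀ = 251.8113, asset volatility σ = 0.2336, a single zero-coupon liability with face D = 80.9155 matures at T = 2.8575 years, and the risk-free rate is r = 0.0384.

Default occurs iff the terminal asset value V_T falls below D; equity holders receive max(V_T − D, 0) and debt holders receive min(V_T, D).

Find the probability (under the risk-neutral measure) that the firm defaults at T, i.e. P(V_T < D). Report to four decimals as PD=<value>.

d₁ = [ln(V₀/D) + (r + σ²/2)T] / (σ√T)
   = [ln(251.8113/80.9155) + (0.0384 + 0.5·0.2336²)·2.8575] / (0.2336·√2.8575)
   = [1.135275 + 0.187693] / 0.394881 = 3.350298
d₂ = d₁ − σ√T = 3.350298 − 0.394881 = 2.955417
risk-neutral PD = N(−d₂) = N(-2.955417) = 0.001561

PD=0.0016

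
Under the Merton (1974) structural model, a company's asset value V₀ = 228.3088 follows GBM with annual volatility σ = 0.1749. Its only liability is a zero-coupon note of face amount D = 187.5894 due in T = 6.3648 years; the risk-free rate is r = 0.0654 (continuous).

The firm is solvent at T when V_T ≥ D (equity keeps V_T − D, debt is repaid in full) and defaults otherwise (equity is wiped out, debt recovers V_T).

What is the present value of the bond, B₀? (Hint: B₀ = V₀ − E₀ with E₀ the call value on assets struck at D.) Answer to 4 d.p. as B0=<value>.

d₁ = [ln(V₀/D) + (r + σ²/2)T] / (σ√T)
   = [ln(228.3088/187.5894) + (0.0654 + 0.5·0.1749²)·6.3648] / (0.1749·√6.3648)
   = [0.196444 + 0.513608] / 0.441247 = 1.609190
d₂ = d₁ − σ√T = 1.609190 − 0.441247 = 1.167943
N(d₁) = 0.946213,  N(d₂) = 0.878585,  e^(−rT) = 0.659510
E₀ = V₀·N(d₁) − D·e^(−rT)·N(d₂)
   = 228.3088·0.946213 − 187.5894·0.659510·0.878585 = 107.332659
B₀ = V₀ − E₀ = 228.3088 − 107.332659 = 120.976141

B0=120.9761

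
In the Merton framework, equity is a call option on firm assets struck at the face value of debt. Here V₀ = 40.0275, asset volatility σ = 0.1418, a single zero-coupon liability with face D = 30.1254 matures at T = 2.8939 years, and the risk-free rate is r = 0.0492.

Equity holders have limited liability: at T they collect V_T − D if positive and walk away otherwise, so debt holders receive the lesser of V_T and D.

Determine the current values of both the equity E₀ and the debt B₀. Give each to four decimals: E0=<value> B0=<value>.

d₁ = [ln(V₀/D) + (r + σ²/2)T] / (σ√T)
   = [ln(40.0275/30.1254) + (0.0492 + 0.5·0.1418²)·2.8939] / (0.1418·√2.8939)
   = [0.284198 + 0.171474] / 0.241223 = 1.889011
d₂ = d₁ − σ√T = 1.889011 − 0.241223 = 1.647788
N(d₁) = 0.970555,  N(d₂) = 0.950302,  e^(−rT) = 0.867292
E₀ = V₀·N(d₁) − D·e^(−rT)·N(d₂)
   = 40.0275·0.970555 − 30.1254·0.867292·0.950302 = 14.019859
B₀ = V₀ − E₀ = 40.0275 − 14.019859 = 26.007641

E0=14.0199 B0=26.0076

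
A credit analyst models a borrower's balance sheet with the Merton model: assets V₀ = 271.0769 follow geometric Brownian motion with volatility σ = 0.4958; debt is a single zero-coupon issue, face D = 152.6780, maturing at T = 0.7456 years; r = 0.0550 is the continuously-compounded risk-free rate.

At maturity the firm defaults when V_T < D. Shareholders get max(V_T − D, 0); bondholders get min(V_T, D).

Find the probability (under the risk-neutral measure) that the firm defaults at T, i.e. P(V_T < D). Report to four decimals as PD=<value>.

PD=0.1107

d₁ = [ln(V₀/D) + (r + σ²/2)T] / (σ√T)
   = [ln(271.0769/152.6780) + (0.0550 + 0.5·0.4958²)·0.7456] / (0.4958·√0.7456)
   = [0.574071 + 0.132649] / 0.428114 = 1.650776
d₂ = d₁ − σ√T = 1.650776 − 0.428114 = 1.222662
risk-neutral PD = N(−d₂) = N(-1.222662) = 0.110729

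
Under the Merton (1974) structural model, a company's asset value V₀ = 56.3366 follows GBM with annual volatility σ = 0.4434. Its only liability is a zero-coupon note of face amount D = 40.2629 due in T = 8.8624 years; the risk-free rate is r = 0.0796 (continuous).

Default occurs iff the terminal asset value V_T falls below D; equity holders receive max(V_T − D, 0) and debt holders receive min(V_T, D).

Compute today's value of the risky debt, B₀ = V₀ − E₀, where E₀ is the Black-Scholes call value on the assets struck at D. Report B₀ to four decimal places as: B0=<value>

d₁ = [ln(V₀/D) + (r + σ²/2)T] / (σ√T)
   = [ln(56.3366/40.2629) + (0.0796 + 0.5·0.4434²)·8.8624] / (0.4434·√8.8624)
   = [0.335914 + 1.576637] / 1.319992 = 1.448911
d₂ = d₁ − σ√T = 1.448911 − 1.319992 = 0.128918
N(d₁) = 0.926319,  N(d₂) = 0.551289,  e^(−rT) = 0.493888
E₀ = V₀·N(d₁) − D·e^(−rT)·N(d₂)
   = 56.3366·0.926319 − 40.2629·0.493888·0.551289 = 41.223073
B₀ = V₀ − E₀ = 56.3366 − 41.223073 = 15.113527

B0=15.1135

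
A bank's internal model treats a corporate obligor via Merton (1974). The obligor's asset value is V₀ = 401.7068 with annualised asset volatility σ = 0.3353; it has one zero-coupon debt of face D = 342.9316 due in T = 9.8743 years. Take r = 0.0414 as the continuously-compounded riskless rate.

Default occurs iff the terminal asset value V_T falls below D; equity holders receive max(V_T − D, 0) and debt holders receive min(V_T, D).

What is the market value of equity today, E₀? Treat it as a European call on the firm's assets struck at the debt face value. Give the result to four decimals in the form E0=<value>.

E0=229.1225

d₁ = [ln(V₀/D) + (r + σ²/2)T] / (σ√T)
   = [ln(401.7068/342.9316) + (0.0414 + 0.5·0.3353²)·9.8743] / (0.3353·√9.8743)
   = [0.158191 + 0.963860] / 1.053627 = 1.064943
d₂ = d₁ − σ√T = 1.064943 − 1.053627 = 0.011316
N(d₁) = 0.856549,  N(d₂) = 0.504514,  e^(−rT) = 0.664450
E₀ = V₀·N(d₁) − D·e^(−rT)·N(d₂)
   = 401.7068·0.856549 − 342.9316·0.664450·0.504514 = 229.122525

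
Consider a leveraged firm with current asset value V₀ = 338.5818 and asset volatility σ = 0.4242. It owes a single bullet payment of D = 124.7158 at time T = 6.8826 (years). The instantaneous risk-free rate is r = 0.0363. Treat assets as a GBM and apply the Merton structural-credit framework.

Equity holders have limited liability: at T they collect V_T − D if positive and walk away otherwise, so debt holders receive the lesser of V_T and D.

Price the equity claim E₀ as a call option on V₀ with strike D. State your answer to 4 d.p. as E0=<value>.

d₁ = [ln(V₀/D) + (r + σ²/2)T] / (σ√T)
   = [ln(338.5818/124.7158) + (0.0363 + 0.5·0.4242²)·6.8826] / (0.4242·√6.8826)
   = [0.998728 + 0.869085] / 1.112876 = 1.678366
d₂ = d₁ − σ√T = 1.678366 − 1.112876 = 0.565489
N(d₁) = 0.953362,  N(d₂) = 0.714129,  e^(−rT) = 0.778927
E₀ = V₀·N(d₁) − D·e^(−rT)·N(d₂)
   = 338.5818·0.953362 − 124.7158·0.778927·0.714129 = 253.417342

E0=253.4173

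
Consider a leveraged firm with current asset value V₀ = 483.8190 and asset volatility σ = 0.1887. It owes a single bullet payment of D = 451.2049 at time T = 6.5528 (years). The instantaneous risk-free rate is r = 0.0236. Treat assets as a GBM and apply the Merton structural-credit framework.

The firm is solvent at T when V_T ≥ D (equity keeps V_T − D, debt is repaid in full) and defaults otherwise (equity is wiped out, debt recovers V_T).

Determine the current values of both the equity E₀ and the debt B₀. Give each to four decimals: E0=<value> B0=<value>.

E0=140.2789 B0=343.5401

d₁ = [ln(V₀/D) + (r + σ²/2)T] / (σ√T)
   = [ln(483.8190/451.2049) + (0.0236 + 0.5·0.1887²)·6.5528] / (0.1887·√6.5528)
   = [0.069789 + 0.271311] / 0.483043 = 0.706150
d₂ = d₁ − σ√T = 0.706150 − 0.483043 = 0.223107
N(d₁) = 0.759953,  N(d₂) = 0.588274,  e^(−rT) = 0.856718
E₀ = V₀·N(d₁) − D·e^(−rT)·N(d₂)
   = 483.8190·0.759953 − 451.2049·0.856718·0.588274 = 140.278908
B₀ = V₀ − E₀ = 483.8190 − 140.278908 = 343.540092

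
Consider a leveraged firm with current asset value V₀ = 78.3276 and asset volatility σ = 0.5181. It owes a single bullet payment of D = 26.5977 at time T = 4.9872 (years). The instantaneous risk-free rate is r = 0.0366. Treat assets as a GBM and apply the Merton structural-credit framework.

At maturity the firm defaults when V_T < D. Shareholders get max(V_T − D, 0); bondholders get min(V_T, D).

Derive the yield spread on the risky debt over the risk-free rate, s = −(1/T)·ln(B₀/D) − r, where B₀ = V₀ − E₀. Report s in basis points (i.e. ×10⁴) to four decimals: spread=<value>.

d₁ = [ln(V₀/D) + (r + σ²/2)T] / (σ√T)
   = [ln(78.3276/26.5977) + (0.0366 + 0.5·0.5181²)·4.9872] / (0.5181·√4.9872)
   = [1.080075 + 0.851883] / 1.157023 = 1.669766
d₂ = d₁ − σ√T = 1.669766 − 1.157023 = 0.512743
N(d₁) = 0.952517,  N(d₂) = 0.695935,  e^(−rT) = 0.833158
E₀ = V₀·N(d₁) − D·e^(−rT)·N(d₂)
   = 78.3276·0.952517 − 26.5977·0.833158·0.695935 = 59.186409
B₀ = V₀ − E₀ = 78.3276 − 59.186409 = 19.141191
spread = −(1/T)·ln(B₀/D) − r = −(1/4.9872)·ln(19.141191/26.5977) − 0.0366 = 0.02936530
in basis points: 0.02936530 × 10⁴ = 293.6530 bp

spread=293.6530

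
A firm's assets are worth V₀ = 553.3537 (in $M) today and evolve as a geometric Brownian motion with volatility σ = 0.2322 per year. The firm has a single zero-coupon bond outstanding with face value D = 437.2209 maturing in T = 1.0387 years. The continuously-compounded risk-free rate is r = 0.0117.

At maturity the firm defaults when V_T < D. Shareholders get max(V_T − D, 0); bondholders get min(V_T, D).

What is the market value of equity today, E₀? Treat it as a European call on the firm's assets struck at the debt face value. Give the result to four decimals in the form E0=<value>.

E0=130.1859

d₁ = [ln(V₀/D) + (r + σ²/2)T] / (σ√T)
   = [ln(553.3537/437.2209) + (0.0117 + 0.5·0.2322²)·1.0387] / (0.2322·√1.0387)
   = [0.235559 + 0.040155] / 0.236650 = 1.165066
d₂ = d₁ − σ√T = 1.165066 − 0.236650 = 0.928416
N(d₁) = 0.878004,  N(d₂) = 0.823404,  e^(−rT) = 0.987921
E₀ = V₀·N(d₁) − D·e^(−rT)·N(d₂)
   = 553.3537·0.878004 − 437.2209·0.987921·0.823404 = 130.185897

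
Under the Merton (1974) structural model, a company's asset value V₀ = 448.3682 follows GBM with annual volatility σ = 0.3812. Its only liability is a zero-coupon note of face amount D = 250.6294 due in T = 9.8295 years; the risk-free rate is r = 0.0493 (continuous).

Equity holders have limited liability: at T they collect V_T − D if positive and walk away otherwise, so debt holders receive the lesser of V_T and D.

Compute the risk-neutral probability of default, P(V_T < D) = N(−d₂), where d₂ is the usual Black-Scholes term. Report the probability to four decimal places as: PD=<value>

d₁ = [ln(V₀/D) + (r + σ²/2)T] / (σ√T)
   = [ln(448.3682/250.6294) + (0.0493 + 0.5·0.3812²)·9.8295] / (0.3812·√9.8295)
   = [0.581639 + 1.198774] / 1.195140 = 1.489711
d₂ = d₁ − σ√T = 1.489711 − 1.195140 = 0.294572
risk-neutral PD = N(−d₂) = N(-0.294572) = 0.384160

PD=0.3842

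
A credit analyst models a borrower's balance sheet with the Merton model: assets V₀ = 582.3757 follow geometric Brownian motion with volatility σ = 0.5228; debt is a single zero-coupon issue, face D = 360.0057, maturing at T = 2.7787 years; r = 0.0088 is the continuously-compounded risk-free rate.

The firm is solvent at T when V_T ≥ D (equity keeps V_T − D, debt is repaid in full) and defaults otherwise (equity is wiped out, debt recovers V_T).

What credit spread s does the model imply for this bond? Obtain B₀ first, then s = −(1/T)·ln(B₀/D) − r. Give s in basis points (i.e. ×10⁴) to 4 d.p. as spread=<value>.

d₁ = [ln(V₀/D) + (r + σ²/2)T] / (σ√T)
   = [ln(582.3757/360.0057) + (0.0088 + 0.5·0.5228²)·2.7787] / (0.5228·√2.7787)
   = [0.480996 + 0.404189] / 0.871478 = 1.015729
d₂ = d₁ − σ√T = 1.015729 − 0.871478 = 0.144251
N(d₁) = 0.845121,  N(d₂) = 0.557349,  e^(−rT) = 0.975844
E₀ = V₀·N(d₁) − D·e^(−rT)·N(d₂)
   = 582.3757·0.845121 − 360.0057·0.975844·0.557349 = 296.375903
B₀ = V₀ − E₀ = 582.3757 − 296.375903 = 285.999797
spread = −(1/T)·ln(B₀/D) − r = −(1/2.7787)·ln(285.999797/360.0057) − 0.0088 = 0.07401886
in basis points: 0.07401886 × 10⁴ = 740.1886 bp

spread=740.1886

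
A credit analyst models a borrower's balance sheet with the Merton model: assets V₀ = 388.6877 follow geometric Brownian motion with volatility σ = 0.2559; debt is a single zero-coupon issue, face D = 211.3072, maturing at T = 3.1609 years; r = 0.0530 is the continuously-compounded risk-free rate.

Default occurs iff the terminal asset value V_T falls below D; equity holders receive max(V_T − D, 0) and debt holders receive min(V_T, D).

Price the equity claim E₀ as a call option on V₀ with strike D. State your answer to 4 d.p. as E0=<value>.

E0=212.0840

d₁ = [ln(V₀/D) + (r + σ²/2)T] / (σ√T)
   = [ln(388.6877/211.3072) + (0.0530 + 0.5·0.2559²)·3.1609] / (0.2559·√3.1609)
   = [0.609463 + 0.271023] / 0.454963 = 1.935294
d₂ = d₁ − σ√T = 1.935294 − 0.454963 = 1.480332
N(d₁) = 0.973523,  N(d₂) = 0.930608,  e^(−rT) = 0.845753
E₀ = V₀·N(d₁) − D·e^(−rT)·N(d₂)
   = 388.6877·0.973523 − 211.3072·0.845753·0.930608 = 212.084010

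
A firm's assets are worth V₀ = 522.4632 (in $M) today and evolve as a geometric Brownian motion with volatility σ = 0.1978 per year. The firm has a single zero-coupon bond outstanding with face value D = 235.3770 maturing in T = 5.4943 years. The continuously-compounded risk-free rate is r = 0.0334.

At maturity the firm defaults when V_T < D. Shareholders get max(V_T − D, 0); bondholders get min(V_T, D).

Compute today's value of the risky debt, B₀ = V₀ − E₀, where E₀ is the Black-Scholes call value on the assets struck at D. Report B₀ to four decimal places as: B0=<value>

B0=195.0151

d₁ = [ln(V₀/D) + (r + σ²/2)T] / (σ√T)
   = [ln(522.4632/235.3770) + (0.0334 + 0.5·0.1978²)·5.4943] / (0.1978·√5.4943)
   = [0.797366 + 0.290991] / 0.463642 = 2.347411
d₂ = d₁ − σ√T = 2.347411 − 0.463642 = 1.883769
N(d₁) = 0.990548,  N(d₂) = 0.970202,  e^(−rT) = 0.832344
E₀ = V₀·N(d₁) − D·e^(−rT)·N(d₂)
   = 522.4632·0.990548 − 235.3770·0.832344·0.970202 = 327.448055
B₀ = V₀ − E₀ = 522.4632 − 327.448055 = 195.015145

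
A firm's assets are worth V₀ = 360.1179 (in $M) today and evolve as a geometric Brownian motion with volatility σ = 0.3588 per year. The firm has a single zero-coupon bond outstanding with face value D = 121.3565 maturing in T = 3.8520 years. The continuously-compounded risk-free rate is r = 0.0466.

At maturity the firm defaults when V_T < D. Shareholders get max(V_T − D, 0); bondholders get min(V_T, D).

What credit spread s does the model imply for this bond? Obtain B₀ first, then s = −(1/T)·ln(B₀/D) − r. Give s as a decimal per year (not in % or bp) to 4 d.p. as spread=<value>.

spread=0.0047

d₁ = [ln(V₀/D) + (r + σ²/2)T] / (σ√T)
   = [ln(360.1179/121.3565) + (0.0466 + 0.5·0.3588²)·3.8520] / (0.3588·√3.8520)
   = [1.087699 + 0.427452] / 0.704199 = 2.151593
d₂ = d₁ − σ√T = 2.151593 − 0.704199 = 1.447394
N(d₁) = 0.984285,  N(d₂) = 0.926107,  e^(−rT) = 0.835685
E₀ = V₀·N(d₁) − D·e^(−rT)·N(d₂)
   = 360.1179·0.984285 − 121.3565·0.835685·0.926107 = 260.536866
B₀ = V₀ − E₀ = 360.1179 − 260.536866 = 99.581034
spread = −(1/T)·ln(B₀/D) − r = −(1/3.8520)·ln(99.581034/121.3565) − 0.0466 = 0.00473976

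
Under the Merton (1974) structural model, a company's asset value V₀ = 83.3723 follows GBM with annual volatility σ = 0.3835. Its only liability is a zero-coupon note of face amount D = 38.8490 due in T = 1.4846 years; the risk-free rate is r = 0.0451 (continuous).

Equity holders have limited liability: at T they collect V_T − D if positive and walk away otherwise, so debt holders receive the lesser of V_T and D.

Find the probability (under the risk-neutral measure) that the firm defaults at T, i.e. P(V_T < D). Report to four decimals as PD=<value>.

PD=0.0613

d₁ = [ln(V₀/D) + (r + σ²/2)T] / (σ√T)
   = [ln(83.3723/38.8490) + (0.0451 + 0.5·0.3835²)·1.4846] / (0.3835·√1.4846)
   = [0.763634 + 0.176127] / 0.467272 = 2.011163
d₂ = d₁ − σ√T = 2.011163 − 0.467272 = 1.543891
risk-neutral PD = N(−d₂) = N(-1.543891) = 0.061307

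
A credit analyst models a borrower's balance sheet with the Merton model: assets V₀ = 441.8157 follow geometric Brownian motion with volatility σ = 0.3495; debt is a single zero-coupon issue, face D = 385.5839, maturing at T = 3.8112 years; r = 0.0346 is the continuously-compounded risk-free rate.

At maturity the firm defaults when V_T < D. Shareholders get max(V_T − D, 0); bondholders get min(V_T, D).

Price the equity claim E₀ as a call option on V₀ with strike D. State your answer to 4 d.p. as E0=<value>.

E0=163.6062

d₁ = [ln(V₀/D) + (r + σ²/2)T] / (σ√T)
   = [ln(441.8157/385.5839) + (0.0346 + 0.5·0.3495²)·3.8112] / (0.3495·√3.8112)
   = [0.136134 + 0.364637] / 0.682304 = 0.733941
d₂ = d₁ − σ√T = 0.733941 − 0.682304 = 0.051637
N(d₁) = 0.768508,  N(d₂) = 0.520591,  e^(−rT) = 0.876457
E₀ = V₀·N(d₁) − D·e^(−rT)·N(d₂)
   = 441.8157·0.768508 − 385.5839·0.876457·0.520591 = 163.606208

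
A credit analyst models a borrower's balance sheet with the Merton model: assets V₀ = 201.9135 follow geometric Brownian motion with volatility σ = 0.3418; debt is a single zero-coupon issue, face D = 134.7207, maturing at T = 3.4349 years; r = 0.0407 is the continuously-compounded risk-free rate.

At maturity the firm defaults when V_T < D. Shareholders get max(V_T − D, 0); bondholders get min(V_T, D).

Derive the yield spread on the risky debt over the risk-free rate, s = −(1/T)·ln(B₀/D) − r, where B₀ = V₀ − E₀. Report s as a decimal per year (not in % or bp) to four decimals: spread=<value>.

spread=0.0266

d₁ = [ln(V₀/D) + (r + σ²/2)T] / (σ√T)
   = [ln(201.9135/134.7207) + (0.0407 + 0.5·0.3418²)·3.4349] / (0.3418·√3.4349)
   = [0.404636 + 0.340445] / 0.633474 = 1.176182
d₂ = d₁ − σ√T = 1.176182 − 0.633474 = 0.542707
N(d₁) = 0.880239,  N(d₂) = 0.706334,  e^(−rT) = 0.869532
E₀ = V₀·N(d₁) − D·e^(−rT)·N(d₂)
   = 201.9135·0.880239 − 134.7207·0.869532·0.706334 = 94.989336
B₀ = V₀ − E₀ = 201.9135 − 94.989336 = 106.924164
spread = −(1/T)·ln(B₀/D) − r = −(1/3.4349)·ln(106.924164/134.7207) − 0.0407 = 0.02657529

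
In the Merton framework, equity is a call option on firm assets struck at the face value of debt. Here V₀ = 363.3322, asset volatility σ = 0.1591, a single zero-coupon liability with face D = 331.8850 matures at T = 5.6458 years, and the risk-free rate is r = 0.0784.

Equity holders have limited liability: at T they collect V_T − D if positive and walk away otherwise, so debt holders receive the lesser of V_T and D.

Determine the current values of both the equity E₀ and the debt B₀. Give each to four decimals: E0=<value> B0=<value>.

d₁ = [ln(V₀/D) + (r + σ²/2)T] / (σ√T)
   = [ln(363.3322/331.8850) + (0.0784 + 0.5·0.1591²)·5.6458] / (0.1591·√5.6458)
   = [0.090529 + 0.514086] / 0.378036 = 1.599360
d₂ = d₁ − σ√T = 1.599360 − 0.378036 = 1.221324
N(d₁) = 0.945130,  N(d₂) = 0.889018,  e^(−rT) = 0.642344
E₀ = V₀·N(d₁) − D·e^(−rT)·N(d₂)
   = 363.3322·0.945130 − 331.8850·0.642344·0.889018 = 153.871149
B₀ = V₀ − E₀ = 363.3322 − 153.871149 = 209.461051

E0=153.8711 B0=209.4611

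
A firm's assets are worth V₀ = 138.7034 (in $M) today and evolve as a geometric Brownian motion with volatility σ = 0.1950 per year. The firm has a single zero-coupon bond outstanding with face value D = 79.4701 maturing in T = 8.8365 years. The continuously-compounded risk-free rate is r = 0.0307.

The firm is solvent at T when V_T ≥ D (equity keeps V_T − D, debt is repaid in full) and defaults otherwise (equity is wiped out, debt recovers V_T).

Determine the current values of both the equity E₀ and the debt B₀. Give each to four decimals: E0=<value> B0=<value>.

E0=79.8894 B0=58.8140

d₁ = [ln(V₀/D) + (r + σ²/2)T] / (σ√T)
   = [ln(138.7034/79.4701) + (0.0307 + 0.5·0.1950²)·8.8365] / (0.1950·√8.8365)
   = [0.556957 + 0.439285] / 0.579662 = 1.718660
d₂ = d₁ − σ√T = 1.718660 − 0.579662 = 1.138998
N(d₁) = 0.957162,  N(d₂) = 0.872648,  e^(−rT) = 0.762403
E₀ = V₀·N(d₁) − D·e^(−rT)·N(d₂)
   = 138.7034·0.957162 − 79.4701·0.762403·0.872648 = 79.889422
B₀ = V₀ − E₀ = 138.7034 − 79.889422 = 58.813978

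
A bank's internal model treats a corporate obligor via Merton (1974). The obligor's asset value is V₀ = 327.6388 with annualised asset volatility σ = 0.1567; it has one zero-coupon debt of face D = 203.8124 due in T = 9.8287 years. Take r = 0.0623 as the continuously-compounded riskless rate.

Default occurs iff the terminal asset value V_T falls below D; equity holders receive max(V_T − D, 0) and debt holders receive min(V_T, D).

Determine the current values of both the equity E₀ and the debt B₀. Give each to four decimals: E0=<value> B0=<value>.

E0=217.5846 B0=110.0542

d₁ = [ln(V₀/D) + (r + σ²/2)T] / (σ√T)
   = [ln(327.6388/203.8124) + (0.0623 + 0.5·0.1567²)·9.8287] / (0.1567·√9.8287)
   = [0.474712 + 0.732999] / 0.491266 = 2.458363
d₂ = d₁ − σ√T = 2.458363 − 0.491266 = 1.967097
N(d₁) = 0.993021,  N(d₂) = 0.975414,  e^(−rT) = 0.542087
E₀ = V₀·N(d₁) − D·e^(−rT)·N(d₂)
   = 327.6388·0.993021 − 203.8124·0.542087·0.975414 = 217.584570
B₀ = V₀ − E₀ = 327.6388 − 217.584570 = 110.054230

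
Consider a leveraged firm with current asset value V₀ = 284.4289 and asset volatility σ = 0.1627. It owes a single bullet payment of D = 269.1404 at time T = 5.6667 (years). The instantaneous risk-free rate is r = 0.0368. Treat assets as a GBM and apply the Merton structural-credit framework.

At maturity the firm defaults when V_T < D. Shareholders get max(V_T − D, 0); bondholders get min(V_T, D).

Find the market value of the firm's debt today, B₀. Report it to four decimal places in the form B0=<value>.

B0=204.3873

d₁ = [ln(V₀/D) + (r + σ²/2)T] / (σ√T)
   = [ln(284.4289/269.1404) + (0.0368 + 0.5·0.1627²)·5.6667] / (0.1627·√5.6667)
   = [0.055250 + 0.283537] / 0.387305 = 0.874730
d₂ = d₁ − σ√T = 0.874730 − 0.387305 = 0.487426
N(d₁) = 0.809140,  N(d₂) = 0.687022,  e^(−rT) = 0.811773
E₀ = V₀·N(d₁) − D·e^(−rT)·N(d₂)
   = 284.4289·0.809140 − 269.1404·0.811773·0.687022 = 80.041592
B₀ = V₀ − E₀ = 284.4289 − 80.041592 = 204.387308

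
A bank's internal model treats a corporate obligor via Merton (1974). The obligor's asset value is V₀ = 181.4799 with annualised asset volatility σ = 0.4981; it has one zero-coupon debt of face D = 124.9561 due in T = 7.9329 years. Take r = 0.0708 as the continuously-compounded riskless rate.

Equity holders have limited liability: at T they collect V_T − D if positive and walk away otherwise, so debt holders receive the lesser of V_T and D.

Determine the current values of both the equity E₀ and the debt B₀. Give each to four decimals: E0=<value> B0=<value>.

d₁ = [ln(V₀/D) + (r + σ²/2)T] / (σ√T)
   = [ln(181.4799/124.9561) + (0.0708 + 0.5·0.4981²)·7.9329] / (0.4981·√7.9329)
   = [0.373182 + 1.545740] / 1.402919 = 1.367807
d₂ = d₁ − σ√T = 1.367807 − 1.402919 = -0.035112
N(d₁) = 0.914314,  N(d₂) = 0.485995,  e^(−rT) = 0.570268
E₀ = V₀·N(d₁) − D·e^(−rT)·N(d₂)
   = 181.4799·0.914314 − 124.9561·0.570268·0.485995 = 131.298305
B₀ = V₀ − E₀ = 181.4799 − 131.298305 = 50.181595

E0=131.2983 B0=50.1816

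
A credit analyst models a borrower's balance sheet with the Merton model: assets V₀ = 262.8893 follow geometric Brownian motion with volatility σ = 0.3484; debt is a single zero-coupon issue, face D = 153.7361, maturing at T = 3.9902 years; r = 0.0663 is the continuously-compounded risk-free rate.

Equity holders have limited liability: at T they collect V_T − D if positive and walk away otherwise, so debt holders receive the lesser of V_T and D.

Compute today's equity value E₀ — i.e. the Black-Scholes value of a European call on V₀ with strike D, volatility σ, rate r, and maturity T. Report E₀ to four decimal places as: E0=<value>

E0=152.1867

d₁ = [ln(V₀/D) + (r + σ²/2)T] / (σ√T)
   = [ln(262.8893/153.7361) + (0.0663 + 0.5·0.3484²)·3.9902] / (0.3484·√3.9902)
   = [0.536496 + 0.506721] / 0.695946 = 1.498990
d₂ = d₁ − σ√T = 1.498990 − 0.695946 = 0.803044
N(d₁) = 0.933062,  N(d₂) = 0.789025,  e^(−rT) = 0.767551
E₀ = V₀·N(d₁) − D·e^(−rT)·N(d₂)
   = 262.8893·0.933062 − 153.7361·0.767551·0.789025 = 152.186749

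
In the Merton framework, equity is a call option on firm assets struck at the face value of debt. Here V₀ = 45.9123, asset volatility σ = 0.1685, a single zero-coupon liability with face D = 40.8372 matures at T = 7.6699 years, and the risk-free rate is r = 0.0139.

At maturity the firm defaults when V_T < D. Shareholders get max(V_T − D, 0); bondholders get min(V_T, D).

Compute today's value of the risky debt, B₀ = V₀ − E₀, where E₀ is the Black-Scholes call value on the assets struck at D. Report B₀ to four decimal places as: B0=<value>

d₁ = [ln(V₀/D) + (r + σ²/2)T] / (σ√T)
   = [ln(45.9123/40.8372) + (0.0139 + 0.5·0.1685²)·7.6699] / (0.1685·√7.6699)
   = [0.117140 + 0.215494] / 0.466654 = 0.712807
d₂ = d₁ − σ√T = 0.712807 − 0.466654 = 0.246153
N(d₁) = 0.762017,  N(d₂) = 0.597218,  e^(−rT) = 0.898875
E₀ = V₀·N(d₁) − D·e^(−rT)·N(d₂)
   = 45.9123·0.762017 − 40.8372·0.898875·0.597218 = 13.063569
B₀ = V₀ − E₀ = 45.9123 − 13.063569 = 32.848731

B0=32.8487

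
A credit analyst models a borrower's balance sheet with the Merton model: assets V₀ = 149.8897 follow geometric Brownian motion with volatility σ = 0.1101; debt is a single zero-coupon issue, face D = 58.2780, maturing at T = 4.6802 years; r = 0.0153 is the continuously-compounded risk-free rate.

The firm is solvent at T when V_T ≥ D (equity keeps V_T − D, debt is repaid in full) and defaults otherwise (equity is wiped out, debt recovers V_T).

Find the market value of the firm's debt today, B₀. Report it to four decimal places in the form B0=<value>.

B0=54.2507

d₁ = [ln(V₀/D) + (r + σ²/2)T] / (σ√T)
   = [ln(149.8897/58.2780) + (0.0153 + 0.5·0.1101²)·4.6802] / (0.1101·√4.6802)
   = [0.944675 + 0.099974] / 0.238188 = 4.385820
d₂ = d₁ − σ√T = 4.385820 − 0.238188 = 4.147632
N(d₁) = 0.999994,  N(d₂) = 0.999983,  e^(−rT) = 0.930897
E₀ = V₀·N(d₁) − D·e^(−rT)·N(d₂)
   = 149.8897·0.999994 − 58.2780·0.930897·0.999983 = 95.638953
B₀ = V₀ − E₀ = 149.8897 − 95.638953 = 54.250747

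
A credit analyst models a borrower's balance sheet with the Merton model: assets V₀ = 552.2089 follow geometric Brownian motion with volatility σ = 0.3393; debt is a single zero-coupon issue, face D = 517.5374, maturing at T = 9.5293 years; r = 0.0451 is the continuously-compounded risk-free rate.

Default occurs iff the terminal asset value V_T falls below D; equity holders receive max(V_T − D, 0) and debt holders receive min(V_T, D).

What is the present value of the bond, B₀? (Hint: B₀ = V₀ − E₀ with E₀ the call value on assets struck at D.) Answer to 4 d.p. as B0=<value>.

d₁ = [ln(V₀/D) + (r + σ²/2)T] / (σ√T)
   = [ln(552.2089/517.5374) + (0.0451 + 0.5·0.3393²)·9.5293] / (0.3393·√9.5293)
   = [0.064845 + 0.978299] / 1.047404 = 0.995932
d₂ = d₁ − σ√T = 0.995932 − 1.047404 = -0.051472
N(d₁) = 0.840359,  N(d₂) = 0.479475,  e^(−rT) = 0.650658
E₀ = V₀·N(d₁) − D·e^(−rT)·N(d₂)
   = 552.2089·0.840359 − 517.5374·0.650658·0.479475 = 302.595243
B₀ = V₀ − E₀ = 552.2089 − 302.595243 = 249.613657

B0=249.6137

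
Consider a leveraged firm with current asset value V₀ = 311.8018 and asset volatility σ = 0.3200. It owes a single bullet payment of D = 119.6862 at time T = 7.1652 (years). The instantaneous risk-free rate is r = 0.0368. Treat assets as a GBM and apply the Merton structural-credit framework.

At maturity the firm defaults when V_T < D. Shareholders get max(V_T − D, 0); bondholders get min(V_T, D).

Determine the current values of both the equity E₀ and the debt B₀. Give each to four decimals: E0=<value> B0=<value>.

E0=224.5644 B0=87.2374

d₁ = [ln(V₀/D) + (r + σ²/2)T] / (σ√T)
   = [ln(311.8018/119.6862) + (0.0368 + 0.5·0.3200²)·7.1652] / (0.3200·√7.1652)
   = [0.957494 + 0.630538] / 0.856573 = 1.853938
d₂ = d₁ − σ√T = 1.853938 − 0.856573 = 0.997365
N(d₁) = 0.968126,  N(d₂) = 0.840706,  e^(−rT) = 0.768220
E₀ = V₀·N(d₁) − D·e^(−rT)·N(d₂)
   = 311.8018·0.968126 − 119.6862·0.768220·0.840706 = 224.564410
B₀ = V₀ − E₀ = 311.8018 − 224.564410 = 87.237390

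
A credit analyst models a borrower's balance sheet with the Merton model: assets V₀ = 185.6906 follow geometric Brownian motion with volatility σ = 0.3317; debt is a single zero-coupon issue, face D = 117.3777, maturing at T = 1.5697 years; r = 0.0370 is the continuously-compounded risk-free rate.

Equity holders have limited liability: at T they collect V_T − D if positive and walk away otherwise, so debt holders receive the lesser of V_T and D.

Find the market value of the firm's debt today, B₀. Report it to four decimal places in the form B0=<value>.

d₁ = [ln(V₀/D) + (r + σ²/2)T] / (σ√T)
   = [ln(185.6906/117.3777) + (0.0370 + 0.5·0.3317²)·1.5697] / (0.3317·√1.5697)
   = [0.458685 + 0.144432] / 0.415579 = 1.451268
d₂ = d₁ − σ√T = 1.451268 − 0.415579 = 1.035689
N(d₁) = 0.926647,  N(d₂) = 0.849826,  e^(−rT) = 0.943575
E₀ = V₀·N(d₁) − D·e^(−rT)·N(d₂)
   = 185.6906·0.926647 − 117.3777·0.943575·0.849826 = 77.947429
B₀ = V₀ − E₀ = 185.6906 − 77.947429 = 107.743171

B0=107.7432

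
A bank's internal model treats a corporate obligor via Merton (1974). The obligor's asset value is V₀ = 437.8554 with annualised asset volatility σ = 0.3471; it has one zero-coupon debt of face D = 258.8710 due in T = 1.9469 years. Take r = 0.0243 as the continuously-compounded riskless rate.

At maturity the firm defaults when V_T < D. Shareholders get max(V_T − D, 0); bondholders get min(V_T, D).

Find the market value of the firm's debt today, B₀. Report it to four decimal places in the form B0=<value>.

d₁ = [ln(V₀/D) + (r + σ²/2)T] / (σ√T)
   = [ln(437.8554/258.8710) + (0.0243 + 0.5·0.3471²)·1.9469] / (0.3471·√1.9469)
   = [0.525559 + 0.164589] / 0.484313 = 1.425004
d₂ = d₁ − σ√T = 1.425004 − 0.484313 = 0.940690
N(d₁) = 0.922922,  N(d₂) = 0.826568,  e^(−rT) = 0.953792
E₀ = V₀·N(d₁) − D·e^(−rT)·N(d₂)
   = 437.8554·0.922922 − 258.8710·0.953792·0.826568 = 200.019149
B₀ = V₀ − E₀ = 437.8554 − 200.019149 = 237.836251

B0=237.8363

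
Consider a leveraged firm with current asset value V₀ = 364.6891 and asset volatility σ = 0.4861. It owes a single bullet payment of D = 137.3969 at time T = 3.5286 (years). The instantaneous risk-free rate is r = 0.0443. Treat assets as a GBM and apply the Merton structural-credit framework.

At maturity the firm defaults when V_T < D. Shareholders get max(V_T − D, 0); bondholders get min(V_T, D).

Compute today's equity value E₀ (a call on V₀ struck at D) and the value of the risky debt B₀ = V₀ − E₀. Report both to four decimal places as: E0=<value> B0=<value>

d₁ = [ln(V₀/D) + (r + σ²/2)T] / (σ√T)
   = [ln(364.6891/137.3969) + (0.0443 + 0.5·0.4861²)·3.5286] / (0.4861·√3.5286)
   = [0.976171 + 0.573209] / 0.913118 = 1.696802
d₂ = d₁ − σ√T = 1.696802 − 0.913118 = 0.783684
N(d₁) = 0.955133,  N(d₂) = 0.783387,  e^(−rT) = 0.855288
E₀ = V₀·N(d₁) − D·e^(−rT)·N(d₂)
   = 364.6891·0.955133 − 137.3969·0.855288·0.783387 = 256.267663
B₀ = V₀ − E₀ = 364.6891 − 256.267663 = 108.421437

E0=256.2677 B0=108.4214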